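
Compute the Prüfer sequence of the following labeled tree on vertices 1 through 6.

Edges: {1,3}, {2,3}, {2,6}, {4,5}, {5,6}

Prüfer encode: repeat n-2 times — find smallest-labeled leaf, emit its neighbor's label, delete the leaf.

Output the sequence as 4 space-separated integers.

Step 1: leaves = {1,4}. Remove smallest leaf 1, emit neighbor 3.
Step 2: leaves = {3,4}. Remove smallest leaf 3, emit neighbor 2.
Step 3: leaves = {2,4}. Remove smallest leaf 2, emit neighbor 6.
Step 4: leaves = {4,6}. Remove smallest leaf 4, emit neighbor 5.
Done: 2 vertices remain (5, 6). Sequence = [3 2 6 5]

Answer: 3 2 6 5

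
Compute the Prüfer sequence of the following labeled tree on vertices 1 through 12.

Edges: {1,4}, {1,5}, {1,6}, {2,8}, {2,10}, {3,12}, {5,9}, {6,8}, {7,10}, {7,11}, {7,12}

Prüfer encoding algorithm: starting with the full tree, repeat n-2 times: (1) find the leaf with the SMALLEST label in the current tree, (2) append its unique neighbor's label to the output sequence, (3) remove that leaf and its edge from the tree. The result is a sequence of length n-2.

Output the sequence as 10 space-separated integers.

Answer: 12 1 5 1 6 8 2 10 7 7

Derivation:
Step 1: leaves = {3,4,9,11}. Remove smallest leaf 3, emit neighbor 12.
Step 2: leaves = {4,9,11,12}. Remove smallest leaf 4, emit neighbor 1.
Step 3: leaves = {9,11,12}. Remove smallest leaf 9, emit neighbor 5.
Step 4: leaves = {5,11,12}. Remove smallest leaf 5, emit neighbor 1.
Step 5: leaves = {1,11,12}. Remove smallest leaf 1, emit neighbor 6.
Step 6: leaves = {6,11,12}. Remove smallest leaf 6, emit neighbor 8.
Step 7: leaves = {8,11,12}. Remove smallest leaf 8, emit neighbor 2.
Step 8: leaves = {2,11,12}. Remove smallest leaf 2, emit neighbor 10.
Step 9: leaves = {10,11,12}. Remove smallest leaf 10, emit neighbor 7.
Step 10: leaves = {11,12}. Remove smallest leaf 11, emit neighbor 7.
Done: 2 vertices remain (7, 12). Sequence = [12 1 5 1 6 8 2 10 7 7]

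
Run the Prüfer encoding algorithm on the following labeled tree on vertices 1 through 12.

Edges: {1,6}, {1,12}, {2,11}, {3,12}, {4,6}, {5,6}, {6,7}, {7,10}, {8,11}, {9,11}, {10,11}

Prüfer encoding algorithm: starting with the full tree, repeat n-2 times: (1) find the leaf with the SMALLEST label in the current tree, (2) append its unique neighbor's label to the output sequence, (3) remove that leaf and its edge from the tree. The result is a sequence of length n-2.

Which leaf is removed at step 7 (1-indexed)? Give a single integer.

Answer: 11

Derivation:
Step 1: current leaves = {2,3,4,5,8,9}. Remove leaf 2 (neighbor: 11).
Step 2: current leaves = {3,4,5,8,9}. Remove leaf 3 (neighbor: 12).
Step 3: current leaves = {4,5,8,9,12}. Remove leaf 4 (neighbor: 6).
Step 4: current leaves = {5,8,9,12}. Remove leaf 5 (neighbor: 6).
Step 5: current leaves = {8,9,12}. Remove leaf 8 (neighbor: 11).
Step 6: current leaves = {9,12}. Remove leaf 9 (neighbor: 11).
Step 7: current leaves = {11,12}. Remove leaf 11 (neighbor: 10).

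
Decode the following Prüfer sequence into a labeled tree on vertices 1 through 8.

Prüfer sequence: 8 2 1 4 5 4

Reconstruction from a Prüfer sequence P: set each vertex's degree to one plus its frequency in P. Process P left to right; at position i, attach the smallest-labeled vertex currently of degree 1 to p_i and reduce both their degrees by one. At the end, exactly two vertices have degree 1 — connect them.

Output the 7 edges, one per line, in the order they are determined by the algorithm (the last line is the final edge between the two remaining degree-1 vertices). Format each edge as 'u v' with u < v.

Initial degrees: {1:2, 2:2, 3:1, 4:3, 5:2, 6:1, 7:1, 8:2}
Step 1: smallest deg-1 vertex = 3, p_1 = 8. Add edge {3,8}. Now deg[3]=0, deg[8]=1.
Step 2: smallest deg-1 vertex = 6, p_2 = 2. Add edge {2,6}. Now deg[6]=0, deg[2]=1.
Step 3: smallest deg-1 vertex = 2, p_3 = 1. Add edge {1,2}. Now deg[2]=0, deg[1]=1.
Step 4: smallest deg-1 vertex = 1, p_4 = 4. Add edge {1,4}. Now deg[1]=0, deg[4]=2.
Step 5: smallest deg-1 vertex = 7, p_5 = 5. Add edge {5,7}. Now deg[7]=0, deg[5]=1.
Step 6: smallest deg-1 vertex = 5, p_6 = 4. Add edge {4,5}. Now deg[5]=0, deg[4]=1.
Final: two remaining deg-1 vertices are 4, 8. Add edge {4,8}.

Answer: 3 8
2 6
1 2
1 4
5 7
4 5
4 8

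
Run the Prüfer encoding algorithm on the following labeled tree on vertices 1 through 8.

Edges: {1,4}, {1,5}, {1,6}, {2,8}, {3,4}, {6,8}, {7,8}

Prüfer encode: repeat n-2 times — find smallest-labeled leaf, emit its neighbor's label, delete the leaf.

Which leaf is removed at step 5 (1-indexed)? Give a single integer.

Step 1: current leaves = {2,3,5,7}. Remove leaf 2 (neighbor: 8).
Step 2: current leaves = {3,5,7}. Remove leaf 3 (neighbor: 4).
Step 3: current leaves = {4,5,7}. Remove leaf 4 (neighbor: 1).
Step 4: current leaves = {5,7}. Remove leaf 5 (neighbor: 1).
Step 5: current leaves = {1,7}. Remove leaf 1 (neighbor: 6).

Answer: 1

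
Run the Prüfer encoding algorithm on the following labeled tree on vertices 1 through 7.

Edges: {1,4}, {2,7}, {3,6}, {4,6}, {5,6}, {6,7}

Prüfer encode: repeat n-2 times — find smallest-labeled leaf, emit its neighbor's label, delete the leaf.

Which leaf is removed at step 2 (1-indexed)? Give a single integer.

Answer: 2

Derivation:
Step 1: current leaves = {1,2,3,5}. Remove leaf 1 (neighbor: 4).
Step 2: current leaves = {2,3,4,5}. Remove leaf 2 (neighbor: 7).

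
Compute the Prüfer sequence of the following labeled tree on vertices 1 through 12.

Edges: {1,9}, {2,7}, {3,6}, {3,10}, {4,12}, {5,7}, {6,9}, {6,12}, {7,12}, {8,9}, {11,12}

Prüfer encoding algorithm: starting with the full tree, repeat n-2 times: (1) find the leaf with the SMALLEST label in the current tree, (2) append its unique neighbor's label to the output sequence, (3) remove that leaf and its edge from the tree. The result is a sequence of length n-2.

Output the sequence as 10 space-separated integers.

Step 1: leaves = {1,2,4,5,8,10,11}. Remove smallest leaf 1, emit neighbor 9.
Step 2: leaves = {2,4,5,8,10,11}. Remove smallest leaf 2, emit neighbor 7.
Step 3: leaves = {4,5,8,10,11}. Remove smallest leaf 4, emit neighbor 12.
Step 4: leaves = {5,8,10,11}. Remove smallest leaf 5, emit neighbor 7.
Step 5: leaves = {7,8,10,11}. Remove smallest leaf 7, emit neighbor 12.
Step 6: leaves = {8,10,11}. Remove smallest leaf 8, emit neighbor 9.
Step 7: leaves = {9,10,11}. Remove smallest leaf 9, emit neighbor 6.
Step 8: leaves = {10,11}. Remove smallest leaf 10, emit neighbor 3.
Step 9: leaves = {3,11}. Remove smallest leaf 3, emit neighbor 6.
Step 10: leaves = {6,11}. Remove smallest leaf 6, emit neighbor 12.
Done: 2 vertices remain (11, 12). Sequence = [9 7 12 7 12 9 6 3 6 12]

Answer: 9 7 12 7 12 9 6 3 6 12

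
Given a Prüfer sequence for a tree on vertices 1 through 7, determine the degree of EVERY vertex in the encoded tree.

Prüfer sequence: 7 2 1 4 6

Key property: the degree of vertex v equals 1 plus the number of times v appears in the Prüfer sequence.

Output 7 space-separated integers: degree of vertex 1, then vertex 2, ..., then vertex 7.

p_1 = 7: count[7] becomes 1
p_2 = 2: count[2] becomes 1
p_3 = 1: count[1] becomes 1
p_4 = 4: count[4] becomes 1
p_5 = 6: count[6] becomes 1
Degrees (1 + count): deg[1]=1+1=2, deg[2]=1+1=2, deg[3]=1+0=1, deg[4]=1+1=2, deg[5]=1+0=1, deg[6]=1+1=2, deg[7]=1+1=2

Answer: 2 2 1 2 1 2 2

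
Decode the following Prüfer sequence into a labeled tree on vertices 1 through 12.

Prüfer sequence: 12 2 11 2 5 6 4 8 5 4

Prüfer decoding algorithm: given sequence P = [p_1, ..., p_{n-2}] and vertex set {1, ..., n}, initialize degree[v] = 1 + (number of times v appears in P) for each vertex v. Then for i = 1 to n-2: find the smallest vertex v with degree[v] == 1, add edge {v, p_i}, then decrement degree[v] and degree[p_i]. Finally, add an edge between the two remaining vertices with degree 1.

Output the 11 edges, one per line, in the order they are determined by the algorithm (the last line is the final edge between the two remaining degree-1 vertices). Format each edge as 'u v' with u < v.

Initial degrees: {1:1, 2:3, 3:1, 4:3, 5:3, 6:2, 7:1, 8:2, 9:1, 10:1, 11:2, 12:2}
Step 1: smallest deg-1 vertex = 1, p_1 = 12. Add edge {1,12}. Now deg[1]=0, deg[12]=1.
Step 2: smallest deg-1 vertex = 3, p_2 = 2. Add edge {2,3}. Now deg[3]=0, deg[2]=2.
Step 3: smallest deg-1 vertex = 7, p_3 = 11. Add edge {7,11}. Now deg[7]=0, deg[11]=1.
Step 4: smallest deg-1 vertex = 9, p_4 = 2. Add edge {2,9}. Now deg[9]=0, deg[2]=1.
Step 5: smallest deg-1 vertex = 2, p_5 = 5. Add edge {2,5}. Now deg[2]=0, deg[5]=2.
Step 6: smallest deg-1 vertex = 10, p_6 = 6. Add edge {6,10}. Now deg[10]=0, deg[6]=1.
Step 7: smallest deg-1 vertex = 6, p_7 = 4. Add edge {4,6}. Now deg[6]=0, deg[4]=2.
Step 8: smallest deg-1 vertex = 11, p_8 = 8. Add edge {8,11}. Now deg[11]=0, deg[8]=1.
Step 9: smallest deg-1 vertex = 8, p_9 = 5. Add edge {5,8}. Now deg[8]=0, deg[5]=1.
Step 10: smallest deg-1 vertex = 5, p_10 = 4. Add edge {4,5}. Now deg[5]=0, deg[4]=1.
Final: two remaining deg-1 vertices are 4, 12. Add edge {4,12}.

Answer: 1 12
2 3
7 11
2 9
2 5
6 10
4 6
8 11
5 8
4 5
4 12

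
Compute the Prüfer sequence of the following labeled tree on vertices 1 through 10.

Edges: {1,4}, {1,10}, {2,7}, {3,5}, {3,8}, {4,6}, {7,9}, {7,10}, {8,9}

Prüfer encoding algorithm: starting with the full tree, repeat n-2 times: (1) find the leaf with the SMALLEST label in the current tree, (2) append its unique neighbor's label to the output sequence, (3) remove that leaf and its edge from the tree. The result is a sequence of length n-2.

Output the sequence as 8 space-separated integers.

Step 1: leaves = {2,5,6}. Remove smallest leaf 2, emit neighbor 7.
Step 2: leaves = {5,6}. Remove smallest leaf 5, emit neighbor 3.
Step 3: leaves = {3,6}. Remove smallest leaf 3, emit neighbor 8.
Step 4: leaves = {6,8}. Remove smallest leaf 6, emit neighbor 4.
Step 5: leaves = {4,8}. Remove smallest leaf 4, emit neighbor 1.
Step 6: leaves = {1,8}. Remove smallest leaf 1, emit neighbor 10.
Step 7: leaves = {8,10}. Remove smallest leaf 8, emit neighbor 9.
Step 8: leaves = {9,10}. Remove smallest leaf 9, emit neighbor 7.
Done: 2 vertices remain (7, 10). Sequence = [7 3 8 4 1 10 9 7]

Answer: 7 3 8 4 1 10 9 7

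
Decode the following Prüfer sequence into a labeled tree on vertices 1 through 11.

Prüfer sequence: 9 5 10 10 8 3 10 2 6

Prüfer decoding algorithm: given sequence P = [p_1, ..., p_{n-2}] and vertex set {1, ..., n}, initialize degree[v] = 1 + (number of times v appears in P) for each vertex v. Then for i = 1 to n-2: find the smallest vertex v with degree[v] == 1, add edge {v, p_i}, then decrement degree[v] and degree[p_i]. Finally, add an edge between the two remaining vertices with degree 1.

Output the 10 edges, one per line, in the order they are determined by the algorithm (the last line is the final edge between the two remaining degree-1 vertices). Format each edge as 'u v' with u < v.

Answer: 1 9
4 5
5 10
7 10
8 9
3 8
3 10
2 10
2 6
6 11

Derivation:
Initial degrees: {1:1, 2:2, 3:2, 4:1, 5:2, 6:2, 7:1, 8:2, 9:2, 10:4, 11:1}
Step 1: smallest deg-1 vertex = 1, p_1 = 9. Add edge {1,9}. Now deg[1]=0, deg[9]=1.
Step 2: smallest deg-1 vertex = 4, p_2 = 5. Add edge {4,5}. Now deg[4]=0, deg[5]=1.
Step 3: smallest deg-1 vertex = 5, p_3 = 10. Add edge {5,10}. Now deg[5]=0, deg[10]=3.
Step 4: smallest deg-1 vertex = 7, p_4 = 10. Add edge {7,10}. Now deg[7]=0, deg[10]=2.
Step 5: smallest deg-1 vertex = 9, p_5 = 8. Add edge {8,9}. Now deg[9]=0, deg[8]=1.
Step 6: smallest deg-1 vertex = 8, p_6 = 3. Add edge {3,8}. Now deg[8]=0, deg[3]=1.
Step 7: smallest deg-1 vertex = 3, p_7 = 10. Add edge {3,10}. Now deg[3]=0, deg[10]=1.
Step 8: smallest deg-1 vertex = 10, p_8 = 2. Add edge {2,10}. Now deg[10]=0, deg[2]=1.
Step 9: smallest deg-1 vertex = 2, p_9 = 6. Add edge {2,6}. Now deg[2]=0, deg[6]=1.
Final: two remaining deg-1 vertices are 6, 11. Add edge {6,11}.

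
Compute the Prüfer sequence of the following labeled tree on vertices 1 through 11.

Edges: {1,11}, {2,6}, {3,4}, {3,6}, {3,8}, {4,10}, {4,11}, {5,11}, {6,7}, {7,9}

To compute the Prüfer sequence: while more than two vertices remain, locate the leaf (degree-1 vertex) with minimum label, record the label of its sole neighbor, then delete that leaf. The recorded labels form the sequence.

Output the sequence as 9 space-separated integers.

Step 1: leaves = {1,2,5,8,9,10}. Remove smallest leaf 1, emit neighbor 11.
Step 2: leaves = {2,5,8,9,10}. Remove smallest leaf 2, emit neighbor 6.
Step 3: leaves = {5,8,9,10}. Remove smallest leaf 5, emit neighbor 11.
Step 4: leaves = {8,9,10,11}. Remove smallest leaf 8, emit neighbor 3.
Step 5: leaves = {9,10,11}. Remove smallest leaf 9, emit neighbor 7.
Step 6: leaves = {7,10,11}. Remove smallest leaf 7, emit neighbor 6.
Step 7: leaves = {6,10,11}. Remove smallest leaf 6, emit neighbor 3.
Step 8: leaves = {3,10,11}. Remove smallest leaf 3, emit neighbor 4.
Step 9: leaves = {10,11}. Remove smallest leaf 10, emit neighbor 4.
Done: 2 vertices remain (4, 11). Sequence = [11 6 11 3 7 6 3 4 4]

Answer: 11 6 11 3 7 6 3 4 4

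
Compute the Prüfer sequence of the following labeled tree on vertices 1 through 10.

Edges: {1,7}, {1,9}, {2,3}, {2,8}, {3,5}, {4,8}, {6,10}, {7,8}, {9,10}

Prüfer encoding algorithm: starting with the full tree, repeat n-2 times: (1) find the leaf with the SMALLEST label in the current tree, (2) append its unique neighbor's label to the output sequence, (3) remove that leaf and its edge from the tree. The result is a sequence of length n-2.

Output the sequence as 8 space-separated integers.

Step 1: leaves = {4,5,6}. Remove smallest leaf 4, emit neighbor 8.
Step 2: leaves = {5,6}. Remove smallest leaf 5, emit neighbor 3.
Step 3: leaves = {3,6}. Remove smallest leaf 3, emit neighbor 2.
Step 4: leaves = {2,6}. Remove smallest leaf 2, emit neighbor 8.
Step 5: leaves = {6,8}. Remove smallest leaf 6, emit neighbor 10.
Step 6: leaves = {8,10}. Remove smallest leaf 8, emit neighbor 7.
Step 7: leaves = {7,10}. Remove smallest leaf 7, emit neighbor 1.
Step 8: leaves = {1,10}. Remove smallest leaf 1, emit neighbor 9.
Done: 2 vertices remain (9, 10). Sequence = [8 3 2 8 10 7 1 9]

Answer: 8 3 2 8 10 7 1 9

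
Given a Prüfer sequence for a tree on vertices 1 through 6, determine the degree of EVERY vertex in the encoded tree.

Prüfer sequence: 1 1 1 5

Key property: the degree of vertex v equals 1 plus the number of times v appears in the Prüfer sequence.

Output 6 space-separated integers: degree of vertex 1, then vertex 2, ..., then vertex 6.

p_1 = 1: count[1] becomes 1
p_2 = 1: count[1] becomes 2
p_3 = 1: count[1] becomes 3
p_4 = 5: count[5] becomes 1
Degrees (1 + count): deg[1]=1+3=4, deg[2]=1+0=1, deg[3]=1+0=1, deg[4]=1+0=1, deg[5]=1+1=2, deg[6]=1+0=1

Answer: 4 1 1 1 2 1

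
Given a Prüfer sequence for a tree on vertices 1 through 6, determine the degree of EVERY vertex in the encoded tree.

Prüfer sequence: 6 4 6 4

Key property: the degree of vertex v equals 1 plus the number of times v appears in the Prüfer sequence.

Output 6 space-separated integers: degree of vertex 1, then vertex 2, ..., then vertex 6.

Answer: 1 1 1 3 1 3

Derivation:
p_1 = 6: count[6] becomes 1
p_2 = 4: count[4] becomes 1
p_3 = 6: count[6] becomes 2
p_4 = 4: count[4] becomes 2
Degrees (1 + count): deg[1]=1+0=1, deg[2]=1+0=1, deg[3]=1+0=1, deg[4]=1+2=3, deg[5]=1+0=1, deg[6]=1+2=3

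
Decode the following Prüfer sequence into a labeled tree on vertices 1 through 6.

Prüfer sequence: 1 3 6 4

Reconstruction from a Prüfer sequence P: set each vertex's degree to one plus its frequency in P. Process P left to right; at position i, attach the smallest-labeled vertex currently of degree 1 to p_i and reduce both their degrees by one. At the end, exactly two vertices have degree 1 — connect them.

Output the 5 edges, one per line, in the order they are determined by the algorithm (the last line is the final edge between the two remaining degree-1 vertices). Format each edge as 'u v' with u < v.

Initial degrees: {1:2, 2:1, 3:2, 4:2, 5:1, 6:2}
Step 1: smallest deg-1 vertex = 2, p_1 = 1. Add edge {1,2}. Now deg[2]=0, deg[1]=1.
Step 2: smallest deg-1 vertex = 1, p_2 = 3. Add edge {1,3}. Now deg[1]=0, deg[3]=1.
Step 3: smallest deg-1 vertex = 3, p_3 = 6. Add edge {3,6}. Now deg[3]=0, deg[6]=1.
Step 4: smallest deg-1 vertex = 5, p_4 = 4. Add edge {4,5}. Now deg[5]=0, deg[4]=1.
Final: two remaining deg-1 vertices are 4, 6. Add edge {4,6}.

Answer: 1 2
1 3
3 6
4 5
4 6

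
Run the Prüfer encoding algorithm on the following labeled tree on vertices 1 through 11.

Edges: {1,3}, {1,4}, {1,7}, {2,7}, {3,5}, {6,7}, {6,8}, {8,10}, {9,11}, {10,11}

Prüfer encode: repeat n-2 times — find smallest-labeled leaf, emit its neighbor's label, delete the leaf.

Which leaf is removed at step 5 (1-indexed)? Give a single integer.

Step 1: current leaves = {2,4,5,9}. Remove leaf 2 (neighbor: 7).
Step 2: current leaves = {4,5,9}. Remove leaf 4 (neighbor: 1).
Step 3: current leaves = {5,9}. Remove leaf 5 (neighbor: 3).
Step 4: current leaves = {3,9}. Remove leaf 3 (neighbor: 1).
Step 5: current leaves = {1,9}. Remove leaf 1 (neighbor: 7).

Answer: 1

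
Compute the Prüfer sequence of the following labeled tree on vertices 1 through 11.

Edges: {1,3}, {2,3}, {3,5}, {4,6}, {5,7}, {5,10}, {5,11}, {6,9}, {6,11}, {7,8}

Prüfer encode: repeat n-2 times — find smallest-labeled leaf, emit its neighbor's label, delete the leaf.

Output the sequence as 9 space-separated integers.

Step 1: leaves = {1,2,4,8,9,10}. Remove smallest leaf 1, emit neighbor 3.
Step 2: leaves = {2,4,8,9,10}. Remove smallest leaf 2, emit neighbor 3.
Step 3: leaves = {3,4,8,9,10}. Remove smallest leaf 3, emit neighbor 5.
Step 4: leaves = {4,8,9,10}. Remove smallest leaf 4, emit neighbor 6.
Step 5: leaves = {8,9,10}. Remove smallest leaf 8, emit neighbor 7.
Step 6: leaves = {7,9,10}. Remove smallest leaf 7, emit neighbor 5.
Step 7: leaves = {9,10}. Remove smallest leaf 9, emit neighbor 6.
Step 8: leaves = {6,10}. Remove smallest leaf 6, emit neighbor 11.
Step 9: leaves = {10,11}. Remove smallest leaf 10, emit neighbor 5.
Done: 2 vertices remain (5, 11). Sequence = [3 3 5 6 7 5 6 11 5]

Answer: 3 3 5 6 7 5 6 11 5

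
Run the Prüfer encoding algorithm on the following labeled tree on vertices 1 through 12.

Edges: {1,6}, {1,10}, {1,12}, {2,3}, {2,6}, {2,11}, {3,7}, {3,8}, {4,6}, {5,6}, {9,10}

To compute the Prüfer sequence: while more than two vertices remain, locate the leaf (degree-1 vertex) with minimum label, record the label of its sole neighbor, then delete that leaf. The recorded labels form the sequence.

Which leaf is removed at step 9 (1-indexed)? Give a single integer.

Answer: 2

Derivation:
Step 1: current leaves = {4,5,7,8,9,11,12}. Remove leaf 4 (neighbor: 6).
Step 2: current leaves = {5,7,8,9,11,12}. Remove leaf 5 (neighbor: 6).
Step 3: current leaves = {7,8,9,11,12}. Remove leaf 7 (neighbor: 3).
Step 4: current leaves = {8,9,11,12}. Remove leaf 8 (neighbor: 3).
Step 5: current leaves = {3,9,11,12}. Remove leaf 3 (neighbor: 2).
Step 6: current leaves = {9,11,12}. Remove leaf 9 (neighbor: 10).
Step 7: current leaves = {10,11,12}. Remove leaf 10 (neighbor: 1).
Step 8: current leaves = {11,12}. Remove leaf 11 (neighbor: 2).
Step 9: current leaves = {2,12}. Remove leaf 2 (neighbor: 6).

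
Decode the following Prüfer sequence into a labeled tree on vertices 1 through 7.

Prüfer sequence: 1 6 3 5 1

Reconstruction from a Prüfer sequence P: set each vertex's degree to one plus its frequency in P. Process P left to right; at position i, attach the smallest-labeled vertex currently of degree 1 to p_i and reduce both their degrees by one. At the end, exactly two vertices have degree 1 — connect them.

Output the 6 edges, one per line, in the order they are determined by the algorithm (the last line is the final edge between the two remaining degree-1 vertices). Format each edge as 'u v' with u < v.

Initial degrees: {1:3, 2:1, 3:2, 4:1, 5:2, 6:2, 7:1}
Step 1: smallest deg-1 vertex = 2, p_1 = 1. Add edge {1,2}. Now deg[2]=0, deg[1]=2.
Step 2: smallest deg-1 vertex = 4, p_2 = 6. Add edge {4,6}. Now deg[4]=0, deg[6]=1.
Step 3: smallest deg-1 vertex = 6, p_3 = 3. Add edge {3,6}. Now deg[6]=0, deg[3]=1.
Step 4: smallest deg-1 vertex = 3, p_4 = 5. Add edge {3,5}. Now deg[3]=0, deg[5]=1.
Step 5: smallest deg-1 vertex = 5, p_5 = 1. Add edge {1,5}. Now deg[5]=0, deg[1]=1.
Final: two remaining deg-1 vertices are 1, 7. Add edge {1,7}.

Answer: 1 2
4 6
3 6
3 5
1 5
1 7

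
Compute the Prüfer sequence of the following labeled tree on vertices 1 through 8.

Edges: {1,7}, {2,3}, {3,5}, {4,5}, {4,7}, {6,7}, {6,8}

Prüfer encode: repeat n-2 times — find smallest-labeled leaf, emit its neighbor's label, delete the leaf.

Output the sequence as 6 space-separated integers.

Answer: 7 3 5 4 7 6

Derivation:
Step 1: leaves = {1,2,8}. Remove smallest leaf 1, emit neighbor 7.
Step 2: leaves = {2,8}. Remove smallest leaf 2, emit neighbor 3.
Step 3: leaves = {3,8}. Remove smallest leaf 3, emit neighbor 5.
Step 4: leaves = {5,8}. Remove smallest leaf 5, emit neighbor 4.
Step 5: leaves = {4,8}. Remove smallest leaf 4, emit neighbor 7.
Step 6: leaves = {7,8}. Remove smallest leaf 7, emit neighbor 6.
Done: 2 vertices remain (6, 8). Sequence = [7 3 5 4 7 6]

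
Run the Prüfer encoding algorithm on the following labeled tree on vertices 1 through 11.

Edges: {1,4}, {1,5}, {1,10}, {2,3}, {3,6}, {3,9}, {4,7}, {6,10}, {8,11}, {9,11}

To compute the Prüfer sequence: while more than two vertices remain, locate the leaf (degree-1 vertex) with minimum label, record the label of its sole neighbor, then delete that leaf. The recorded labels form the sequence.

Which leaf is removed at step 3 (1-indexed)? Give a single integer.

Step 1: current leaves = {2,5,7,8}. Remove leaf 2 (neighbor: 3).
Step 2: current leaves = {5,7,8}. Remove leaf 5 (neighbor: 1).
Step 3: current leaves = {7,8}. Remove leaf 7 (neighbor: 4).

Answer: 7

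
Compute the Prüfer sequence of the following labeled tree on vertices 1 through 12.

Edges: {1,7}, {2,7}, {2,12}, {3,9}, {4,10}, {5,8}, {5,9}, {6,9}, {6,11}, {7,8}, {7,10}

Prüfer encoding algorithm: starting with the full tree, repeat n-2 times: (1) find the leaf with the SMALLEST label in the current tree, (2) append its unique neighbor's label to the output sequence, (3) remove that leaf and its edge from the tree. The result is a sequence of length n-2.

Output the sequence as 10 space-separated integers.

Answer: 7 9 10 7 6 9 5 8 7 2

Derivation:
Step 1: leaves = {1,3,4,11,12}. Remove smallest leaf 1, emit neighbor 7.
Step 2: leaves = {3,4,11,12}. Remove smallest leaf 3, emit neighbor 9.
Step 3: leaves = {4,11,12}. Remove smallest leaf 4, emit neighbor 10.
Step 4: leaves = {10,11,12}. Remove smallest leaf 10, emit neighbor 7.
Step 5: leaves = {11,12}. Remove smallest leaf 11, emit neighbor 6.
Step 6: leaves = {6,12}. Remove smallest leaf 6, emit neighbor 9.
Step 7: leaves = {9,12}. Remove smallest leaf 9, emit neighbor 5.
Step 8: leaves = {5,12}. Remove smallest leaf 5, emit neighbor 8.
Step 9: leaves = {8,12}. Remove smallest leaf 8, emit neighbor 7.
Step 10: leaves = {7,12}. Remove smallest leaf 7, emit neighbor 2.
Done: 2 vertices remain (2, 12). Sequence = [7 9 10 7 6 9 5 8 7 2]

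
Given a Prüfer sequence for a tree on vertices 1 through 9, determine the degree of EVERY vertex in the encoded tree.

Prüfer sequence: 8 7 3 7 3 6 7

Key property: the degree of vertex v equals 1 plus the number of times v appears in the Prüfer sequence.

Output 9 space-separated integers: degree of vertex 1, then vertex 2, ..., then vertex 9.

p_1 = 8: count[8] becomes 1
p_2 = 7: count[7] becomes 1
p_3 = 3: count[3] becomes 1
p_4 = 7: count[7] becomes 2
p_5 = 3: count[3] becomes 2
p_6 = 6: count[6] becomes 1
p_7 = 7: count[7] becomes 3
Degrees (1 + count): deg[1]=1+0=1, deg[2]=1+0=1, deg[3]=1+2=3, deg[4]=1+0=1, deg[5]=1+0=1, deg[6]=1+1=2, deg[7]=1+3=4, deg[8]=1+1=2, deg[9]=1+0=1

Answer: 1 1 3 1 1 2 4 2 1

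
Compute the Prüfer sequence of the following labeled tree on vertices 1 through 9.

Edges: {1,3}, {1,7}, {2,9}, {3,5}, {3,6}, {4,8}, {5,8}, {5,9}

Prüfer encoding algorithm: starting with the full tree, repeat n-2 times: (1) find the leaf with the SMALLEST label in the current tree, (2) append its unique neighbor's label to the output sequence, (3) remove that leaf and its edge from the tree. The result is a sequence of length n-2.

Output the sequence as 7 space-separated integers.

Step 1: leaves = {2,4,6,7}. Remove smallest leaf 2, emit neighbor 9.
Step 2: leaves = {4,6,7,9}. Remove smallest leaf 4, emit neighbor 8.
Step 3: leaves = {6,7,8,9}. Remove smallest leaf 6, emit neighbor 3.
Step 4: leaves = {7,8,9}. Remove smallest leaf 7, emit neighbor 1.
Step 5: leaves = {1,8,9}. Remove smallest leaf 1, emit neighbor 3.
Step 6: leaves = {3,8,9}. Remove smallest leaf 3, emit neighbor 5.
Step 7: leaves = {8,9}. Remove smallest leaf 8, emit neighbor 5.
Done: 2 vertices remain (5, 9). Sequence = [9 8 3 1 3 5 5]

Answer: 9 8 3 1 3 5 5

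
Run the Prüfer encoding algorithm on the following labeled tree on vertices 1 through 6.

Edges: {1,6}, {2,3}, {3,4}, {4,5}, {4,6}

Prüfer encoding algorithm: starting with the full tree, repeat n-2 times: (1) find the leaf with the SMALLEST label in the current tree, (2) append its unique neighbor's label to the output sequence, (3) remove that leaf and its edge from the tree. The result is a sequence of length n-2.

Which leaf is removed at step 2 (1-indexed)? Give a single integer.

Step 1: current leaves = {1,2,5}. Remove leaf 1 (neighbor: 6).
Step 2: current leaves = {2,5,6}. Remove leaf 2 (neighbor: 3).

Answer: 2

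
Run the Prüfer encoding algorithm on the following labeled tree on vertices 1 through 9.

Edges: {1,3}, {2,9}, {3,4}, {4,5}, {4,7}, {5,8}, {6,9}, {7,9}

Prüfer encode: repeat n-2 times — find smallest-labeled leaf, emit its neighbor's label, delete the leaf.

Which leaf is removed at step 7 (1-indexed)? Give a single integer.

Step 1: current leaves = {1,2,6,8}. Remove leaf 1 (neighbor: 3).
Step 2: current leaves = {2,3,6,8}. Remove leaf 2 (neighbor: 9).
Step 3: current leaves = {3,6,8}. Remove leaf 3 (neighbor: 4).
Step 4: current leaves = {6,8}. Remove leaf 6 (neighbor: 9).
Step 5: current leaves = {8,9}. Remove leaf 8 (neighbor: 5).
Step 6: current leaves = {5,9}. Remove leaf 5 (neighbor: 4).
Step 7: current leaves = {4,9}. Remove leaf 4 (neighbor: 7).

Answer: 4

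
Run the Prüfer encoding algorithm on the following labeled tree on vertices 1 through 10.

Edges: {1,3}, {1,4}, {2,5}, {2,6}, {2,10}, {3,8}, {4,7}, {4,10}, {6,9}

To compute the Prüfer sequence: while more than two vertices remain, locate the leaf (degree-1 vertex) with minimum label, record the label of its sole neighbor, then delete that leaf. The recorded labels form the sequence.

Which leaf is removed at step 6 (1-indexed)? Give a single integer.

Answer: 4

Derivation:
Step 1: current leaves = {5,7,8,9}. Remove leaf 5 (neighbor: 2).
Step 2: current leaves = {7,8,9}. Remove leaf 7 (neighbor: 4).
Step 3: current leaves = {8,9}. Remove leaf 8 (neighbor: 3).
Step 4: current leaves = {3,9}. Remove leaf 3 (neighbor: 1).
Step 5: current leaves = {1,9}. Remove leaf 1 (neighbor: 4).
Step 6: current leaves = {4,9}. Remove leaf 4 (neighbor: 10).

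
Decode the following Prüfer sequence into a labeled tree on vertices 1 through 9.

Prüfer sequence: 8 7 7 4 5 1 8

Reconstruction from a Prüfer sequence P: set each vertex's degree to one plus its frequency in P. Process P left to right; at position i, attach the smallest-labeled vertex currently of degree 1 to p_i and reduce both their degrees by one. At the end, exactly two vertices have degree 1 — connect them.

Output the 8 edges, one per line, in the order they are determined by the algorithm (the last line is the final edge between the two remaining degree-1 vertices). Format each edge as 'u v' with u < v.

Answer: 2 8
3 7
6 7
4 7
4 5
1 5
1 8
8 9

Derivation:
Initial degrees: {1:2, 2:1, 3:1, 4:2, 5:2, 6:1, 7:3, 8:3, 9:1}
Step 1: smallest deg-1 vertex = 2, p_1 = 8. Add edge {2,8}. Now deg[2]=0, deg[8]=2.
Step 2: smallest deg-1 vertex = 3, p_2 = 7. Add edge {3,7}. Now deg[3]=0, deg[7]=2.
Step 3: smallest deg-1 vertex = 6, p_3 = 7. Add edge {6,7}. Now deg[6]=0, deg[7]=1.
Step 4: smallest deg-1 vertex = 7, p_4 = 4. Add edge {4,7}. Now deg[7]=0, deg[4]=1.
Step 5: smallest deg-1 vertex = 4, p_5 = 5. Add edge {4,5}. Now deg[4]=0, deg[5]=1.
Step 6: smallest deg-1 vertex = 5, p_6 = 1. Add edge {1,5}. Now deg[5]=0, deg[1]=1.
Step 7: smallest deg-1 vertex = 1, p_7 = 8. Add edge {1,8}. Now deg[1]=0, deg[8]=1.
Final: two remaining deg-1 vertices are 8, 9. Add edge {8,9}.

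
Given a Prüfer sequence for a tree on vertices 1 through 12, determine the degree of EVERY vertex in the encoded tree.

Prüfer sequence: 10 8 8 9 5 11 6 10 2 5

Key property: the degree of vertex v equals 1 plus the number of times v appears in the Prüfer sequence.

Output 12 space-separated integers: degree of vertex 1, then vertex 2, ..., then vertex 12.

Answer: 1 2 1 1 3 2 1 3 2 3 2 1

Derivation:
p_1 = 10: count[10] becomes 1
p_2 = 8: count[8] becomes 1
p_3 = 8: count[8] becomes 2
p_4 = 9: count[9] becomes 1
p_5 = 5: count[5] becomes 1
p_6 = 11: count[11] becomes 1
p_7 = 6: count[6] becomes 1
p_8 = 10: count[10] becomes 2
p_9 = 2: count[2] becomes 1
p_10 = 5: count[5] becomes 2
Degrees (1 + count): deg[1]=1+0=1, deg[2]=1+1=2, deg[3]=1+0=1, deg[4]=1+0=1, deg[5]=1+2=3, deg[6]=1+1=2, deg[7]=1+0=1, deg[8]=1+2=3, deg[9]=1+1=2, deg[10]=1+2=3, deg[11]=1+1=2, deg[12]=1+0=1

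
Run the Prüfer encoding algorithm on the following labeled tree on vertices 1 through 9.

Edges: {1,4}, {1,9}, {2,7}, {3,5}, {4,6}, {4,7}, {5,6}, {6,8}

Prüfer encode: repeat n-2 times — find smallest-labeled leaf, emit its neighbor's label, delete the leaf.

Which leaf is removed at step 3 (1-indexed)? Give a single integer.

Answer: 5

Derivation:
Step 1: current leaves = {2,3,8,9}. Remove leaf 2 (neighbor: 7).
Step 2: current leaves = {3,7,8,9}. Remove leaf 3 (neighbor: 5).
Step 3: current leaves = {5,7,8,9}. Remove leaf 5 (neighbor: 6).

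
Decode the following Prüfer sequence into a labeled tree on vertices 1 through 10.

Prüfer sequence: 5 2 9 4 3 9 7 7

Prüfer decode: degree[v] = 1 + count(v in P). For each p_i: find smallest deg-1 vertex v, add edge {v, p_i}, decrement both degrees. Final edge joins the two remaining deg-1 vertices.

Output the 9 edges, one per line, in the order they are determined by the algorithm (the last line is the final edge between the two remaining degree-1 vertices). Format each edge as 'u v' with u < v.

Answer: 1 5
2 5
2 9
4 6
3 4
3 9
7 8
7 9
7 10

Derivation:
Initial degrees: {1:1, 2:2, 3:2, 4:2, 5:2, 6:1, 7:3, 8:1, 9:3, 10:1}
Step 1: smallest deg-1 vertex = 1, p_1 = 5. Add edge {1,5}. Now deg[1]=0, deg[5]=1.
Step 2: smallest deg-1 vertex = 5, p_2 = 2. Add edge {2,5}. Now deg[5]=0, deg[2]=1.
Step 3: smallest deg-1 vertex = 2, p_3 = 9. Add edge {2,9}. Now deg[2]=0, deg[9]=2.
Step 4: smallest deg-1 vertex = 6, p_4 = 4. Add edge {4,6}. Now deg[6]=0, deg[4]=1.
Step 5: smallest deg-1 vertex = 4, p_5 = 3. Add edge {3,4}. Now deg[4]=0, deg[3]=1.
Step 6: smallest deg-1 vertex = 3, p_6 = 9. Add edge {3,9}. Now deg[3]=0, deg[9]=1.
Step 7: smallest deg-1 vertex = 8, p_7 = 7. Add edge {7,8}. Now deg[8]=0, deg[7]=2.
Step 8: smallest deg-1 vertex = 9, p_8 = 7. Add edge {7,9}. Now deg[9]=0, deg[7]=1.
Final: two remaining deg-1 vertices are 7, 10. Add edge {7,10}.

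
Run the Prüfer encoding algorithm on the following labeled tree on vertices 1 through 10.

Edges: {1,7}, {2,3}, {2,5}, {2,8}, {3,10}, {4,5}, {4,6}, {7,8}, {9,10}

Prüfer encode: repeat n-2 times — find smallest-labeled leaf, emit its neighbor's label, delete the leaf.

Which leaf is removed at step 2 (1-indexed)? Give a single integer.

Answer: 6

Derivation:
Step 1: current leaves = {1,6,9}. Remove leaf 1 (neighbor: 7).
Step 2: current leaves = {6,7,9}. Remove leaf 6 (neighbor: 4).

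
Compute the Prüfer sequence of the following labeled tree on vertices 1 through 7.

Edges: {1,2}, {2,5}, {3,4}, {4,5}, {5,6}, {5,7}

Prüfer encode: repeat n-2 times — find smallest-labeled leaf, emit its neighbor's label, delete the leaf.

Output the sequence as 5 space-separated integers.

Answer: 2 5 4 5 5

Derivation:
Step 1: leaves = {1,3,6,7}. Remove smallest leaf 1, emit neighbor 2.
Step 2: leaves = {2,3,6,7}. Remove smallest leaf 2, emit neighbor 5.
Step 3: leaves = {3,6,7}. Remove smallest leaf 3, emit neighbor 4.
Step 4: leaves = {4,6,7}. Remove smallest leaf 4, emit neighbor 5.
Step 5: leaves = {6,7}. Remove smallest leaf 6, emit neighbor 5.
Done: 2 vertices remain (5, 7). Sequence = [2 5 4 5 5]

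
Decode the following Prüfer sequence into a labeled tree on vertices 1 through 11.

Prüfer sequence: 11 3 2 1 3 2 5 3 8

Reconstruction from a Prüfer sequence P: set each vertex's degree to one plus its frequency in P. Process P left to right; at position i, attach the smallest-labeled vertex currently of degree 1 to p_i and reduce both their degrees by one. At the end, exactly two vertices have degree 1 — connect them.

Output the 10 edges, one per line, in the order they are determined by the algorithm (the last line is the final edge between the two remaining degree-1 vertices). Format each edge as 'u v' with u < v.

Initial degrees: {1:2, 2:3, 3:4, 4:1, 5:2, 6:1, 7:1, 8:2, 9:1, 10:1, 11:2}
Step 1: smallest deg-1 vertex = 4, p_1 = 11. Add edge {4,11}. Now deg[4]=0, deg[11]=1.
Step 2: smallest deg-1 vertex = 6, p_2 = 3. Add edge {3,6}. Now deg[6]=0, deg[3]=3.
Step 3: smallest deg-1 vertex = 7, p_3 = 2. Add edge {2,7}. Now deg[7]=0, deg[2]=2.
Step 4: smallest deg-1 vertex = 9, p_4 = 1. Add edge {1,9}. Now deg[9]=0, deg[1]=1.
Step 5: smallest deg-1 vertex = 1, p_5 = 3. Add edge {1,3}. Now deg[1]=0, deg[3]=2.
Step 6: smallest deg-1 vertex = 10, p_6 = 2. Add edge {2,10}. Now deg[10]=0, deg[2]=1.
Step 7: smallest deg-1 vertex = 2, p_7 = 5. Add edge {2,5}. Now deg[2]=0, deg[5]=1.
Step 8: smallest deg-1 vertex = 5, p_8 = 3. Add edge {3,5}. Now deg[5]=0, deg[3]=1.
Step 9: smallest deg-1 vertex = 3, p_9 = 8. Add edge {3,8}. Now deg[3]=0, deg[8]=1.
Final: two remaining deg-1 vertices are 8, 11. Add edge {8,11}.

Answer: 4 11
3 6
2 7
1 9
1 3
2 10
2 5
3 5
3 8
8 11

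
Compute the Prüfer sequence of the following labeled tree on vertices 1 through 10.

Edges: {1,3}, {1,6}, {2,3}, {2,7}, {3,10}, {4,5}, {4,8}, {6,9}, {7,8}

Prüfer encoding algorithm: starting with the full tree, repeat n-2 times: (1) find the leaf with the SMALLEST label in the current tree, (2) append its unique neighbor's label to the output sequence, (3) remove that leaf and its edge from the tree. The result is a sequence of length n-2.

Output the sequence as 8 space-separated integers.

Answer: 4 8 7 2 3 6 1 3

Derivation:
Step 1: leaves = {5,9,10}. Remove smallest leaf 5, emit neighbor 4.
Step 2: leaves = {4,9,10}. Remove smallest leaf 4, emit neighbor 8.
Step 3: leaves = {8,9,10}. Remove smallest leaf 8, emit neighbor 7.
Step 4: leaves = {7,9,10}. Remove smallest leaf 7, emit neighbor 2.
Step 5: leaves = {2,9,10}. Remove smallest leaf 2, emit neighbor 3.
Step 6: leaves = {9,10}. Remove smallest leaf 9, emit neighbor 6.
Step 7: leaves = {6,10}. Remove smallest leaf 6, emit neighbor 1.
Step 8: leaves = {1,10}. Remove smallest leaf 1, emit neighbor 3.
Done: 2 vertices remain (3, 10). Sequence = [4 8 7 2 3 6 1 3]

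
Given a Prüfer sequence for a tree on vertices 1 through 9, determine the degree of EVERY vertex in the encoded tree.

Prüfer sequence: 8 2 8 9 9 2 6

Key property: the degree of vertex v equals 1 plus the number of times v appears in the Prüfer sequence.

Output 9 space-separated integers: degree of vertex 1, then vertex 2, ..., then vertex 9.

Answer: 1 3 1 1 1 2 1 3 3

Derivation:
p_1 = 8: count[8] becomes 1
p_2 = 2: count[2] becomes 1
p_3 = 8: count[8] becomes 2
p_4 = 9: count[9] becomes 1
p_5 = 9: count[9] becomes 2
p_6 = 2: count[2] becomes 2
p_7 = 6: count[6] becomes 1
Degrees (1 + count): deg[1]=1+0=1, deg[2]=1+2=3, deg[3]=1+0=1, deg[4]=1+0=1, deg[5]=1+0=1, deg[6]=1+1=2, deg[7]=1+0=1, deg[8]=1+2=3, deg[9]=1+2=3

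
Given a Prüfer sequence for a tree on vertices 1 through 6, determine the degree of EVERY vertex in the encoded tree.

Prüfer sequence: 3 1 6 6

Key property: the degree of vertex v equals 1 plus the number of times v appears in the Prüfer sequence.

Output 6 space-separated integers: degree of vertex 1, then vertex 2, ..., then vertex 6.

p_1 = 3: count[3] becomes 1
p_2 = 1: count[1] becomes 1
p_3 = 6: count[6] becomes 1
p_4 = 6: count[6] becomes 2
Degrees (1 + count): deg[1]=1+1=2, deg[2]=1+0=1, deg[3]=1+1=2, deg[4]=1+0=1, deg[5]=1+0=1, deg[6]=1+2=3

Answer: 2 1 2 1 1 3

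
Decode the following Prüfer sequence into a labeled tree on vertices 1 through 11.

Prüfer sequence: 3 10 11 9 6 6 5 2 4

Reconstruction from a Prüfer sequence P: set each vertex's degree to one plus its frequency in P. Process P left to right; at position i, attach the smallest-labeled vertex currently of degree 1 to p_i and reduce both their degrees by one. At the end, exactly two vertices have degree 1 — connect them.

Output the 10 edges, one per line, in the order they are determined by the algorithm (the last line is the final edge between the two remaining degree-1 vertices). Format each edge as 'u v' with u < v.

Answer: 1 3
3 10
7 11
8 9
6 9
6 10
5 6
2 5
2 4
4 11

Derivation:
Initial degrees: {1:1, 2:2, 3:2, 4:2, 5:2, 6:3, 7:1, 8:1, 9:2, 10:2, 11:2}
Step 1: smallest deg-1 vertex = 1, p_1 = 3. Add edge {1,3}. Now deg[1]=0, deg[3]=1.
Step 2: smallest deg-1 vertex = 3, p_2 = 10. Add edge {3,10}. Now deg[3]=0, deg[10]=1.
Step 3: smallest deg-1 vertex = 7, p_3 = 11. Add edge {7,11}. Now deg[7]=0, deg[11]=1.
Step 4: smallest deg-1 vertex = 8, p_4 = 9. Add edge {8,9}. Now deg[8]=0, deg[9]=1.
Step 5: smallest deg-1 vertex = 9, p_5 = 6. Add edge {6,9}. Now deg[9]=0, deg[6]=2.
Step 6: smallest deg-1 vertex = 10, p_6 = 6. Add edge {6,10}. Now deg[10]=0, deg[6]=1.
Step 7: smallest deg-1 vertex = 6, p_7 = 5. Add edge {5,6}. Now deg[6]=0, deg[5]=1.
Step 8: smallest deg-1 vertex = 5, p_8 = 2. Add edge {2,5}. Now deg[5]=0, deg[2]=1.
Step 9: smallest deg-1 vertex = 2, p_9 = 4. Add edge {2,4}. Now deg[2]=0, deg[4]=1.
Final: two remaining deg-1 vertices are 4, 11. Add edge {4,11}.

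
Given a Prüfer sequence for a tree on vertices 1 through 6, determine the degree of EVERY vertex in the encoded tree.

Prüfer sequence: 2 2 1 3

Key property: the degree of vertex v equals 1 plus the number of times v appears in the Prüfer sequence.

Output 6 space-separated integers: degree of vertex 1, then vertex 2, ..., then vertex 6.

Answer: 2 3 2 1 1 1

Derivation:
p_1 = 2: count[2] becomes 1
p_2 = 2: count[2] becomes 2
p_3 = 1: count[1] becomes 1
p_4 = 3: count[3] becomes 1
Degrees (1 + count): deg[1]=1+1=2, deg[2]=1+2=3, deg[3]=1+1=2, deg[4]=1+0=1, deg[5]=1+0=1, deg[6]=1+0=1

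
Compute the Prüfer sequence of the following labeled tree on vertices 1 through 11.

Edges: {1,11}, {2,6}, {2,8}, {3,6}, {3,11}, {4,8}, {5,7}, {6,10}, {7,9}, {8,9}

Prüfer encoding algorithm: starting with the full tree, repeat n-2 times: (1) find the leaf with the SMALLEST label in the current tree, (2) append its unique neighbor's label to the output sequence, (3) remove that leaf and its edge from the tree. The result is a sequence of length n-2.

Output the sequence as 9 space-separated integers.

Answer: 11 8 7 9 8 2 6 6 3

Derivation:
Step 1: leaves = {1,4,5,10}. Remove smallest leaf 1, emit neighbor 11.
Step 2: leaves = {4,5,10,11}. Remove smallest leaf 4, emit neighbor 8.
Step 3: leaves = {5,10,11}. Remove smallest leaf 5, emit neighbor 7.
Step 4: leaves = {7,10,11}. Remove smallest leaf 7, emit neighbor 9.
Step 5: leaves = {9,10,11}. Remove smallest leaf 9, emit neighbor 8.
Step 6: leaves = {8,10,11}. Remove smallest leaf 8, emit neighbor 2.
Step 7: leaves = {2,10,11}. Remove smallest leaf 2, emit neighbor 6.
Step 8: leaves = {10,11}. Remove smallest leaf 10, emit neighbor 6.
Step 9: leaves = {6,11}. Remove smallest leaf 6, emit neighbor 3.
Done: 2 vertices remain (3, 11). Sequence = [11 8 7 9 8 2 6 6 3]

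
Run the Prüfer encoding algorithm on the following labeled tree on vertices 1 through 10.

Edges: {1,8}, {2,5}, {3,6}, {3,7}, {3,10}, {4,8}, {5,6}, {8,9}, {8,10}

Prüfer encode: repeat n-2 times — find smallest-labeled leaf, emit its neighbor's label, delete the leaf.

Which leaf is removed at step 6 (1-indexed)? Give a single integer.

Answer: 7

Derivation:
Step 1: current leaves = {1,2,4,7,9}. Remove leaf 1 (neighbor: 8).
Step 2: current leaves = {2,4,7,9}. Remove leaf 2 (neighbor: 5).
Step 3: current leaves = {4,5,7,9}. Remove leaf 4 (neighbor: 8).
Step 4: current leaves = {5,7,9}. Remove leaf 5 (neighbor: 6).
Step 5: current leaves = {6,7,9}. Remove leaf 6 (neighbor: 3).
Step 6: current leaves = {7,9}. Remove leaf 7 (neighbor: 3).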